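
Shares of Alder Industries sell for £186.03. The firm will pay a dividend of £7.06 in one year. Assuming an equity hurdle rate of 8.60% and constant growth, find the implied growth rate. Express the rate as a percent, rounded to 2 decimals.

4.80%

From P₀ = D₁/(r − g), the implied growth is g = r − D₁/P₀.
g = 0.086 − 7.06/186.03 = 0.086 − 0.03795 = 0.04805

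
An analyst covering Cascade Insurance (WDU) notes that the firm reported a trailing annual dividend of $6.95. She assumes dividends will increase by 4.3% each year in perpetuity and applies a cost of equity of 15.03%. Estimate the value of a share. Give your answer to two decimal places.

Gordon growth model: P₀ = D₁/(r − g). D₁ = 6.95 × (1 + 0.043) = 7.2489.
P₀ = 7.2489 / (0.1503 − 0.043) = 7.2489 / 0.1073 = 67.5568

$67.56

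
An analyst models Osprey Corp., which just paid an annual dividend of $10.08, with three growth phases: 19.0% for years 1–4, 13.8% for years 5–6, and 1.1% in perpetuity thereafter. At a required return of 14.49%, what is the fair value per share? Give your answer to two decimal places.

Three-stage DDM. Project D₁…D_6; terminal Gordon value at t=6 with g = 0.011; discount at r = 0.1449.
D_1 = 11.9952
D_2 = 14.2743
D_3 = 16.9864
D_4 = 20.2138
D_5 = 23.0033
D_6 = 26.1778
TV_6 = 26.4657/(0.1449−0.011) = 197.6530
P₀ = Σ Dₜ/(1+r)ᵗ + TV_6/(1+r)^6 = 155.5275

$155.53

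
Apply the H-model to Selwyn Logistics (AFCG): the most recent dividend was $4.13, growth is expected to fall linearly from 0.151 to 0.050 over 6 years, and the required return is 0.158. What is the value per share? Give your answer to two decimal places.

$51.74

H-model: P₀ = D₀[(1+g_L) + H(g_S−g_L)]/(r−g_L), with H = 6/2 = 3.
P₀ = 4.13 × [(1+0.05) + 3×(0.151−0.05)] / (0.158−0.05)
   = 4.13 × 1.3530 / 0.108 = 51.7397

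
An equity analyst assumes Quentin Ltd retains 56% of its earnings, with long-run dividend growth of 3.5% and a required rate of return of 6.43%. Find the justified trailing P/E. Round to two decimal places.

Payout ratio b = 1 − 0.56 = 0.44.
Justified trailing P/E = b(1+g)/(r−g) = 0.44×(1+0.035)/(0.0643−0.035) = 15.5427

15.54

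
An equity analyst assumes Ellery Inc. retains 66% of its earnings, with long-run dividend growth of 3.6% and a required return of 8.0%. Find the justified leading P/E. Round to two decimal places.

Payout ratio b = 1 − 0.66 = 0.34.
Justified leading P/E = b/(r−g) = 0.34/(0.08−0.036) = 7.7273

7.73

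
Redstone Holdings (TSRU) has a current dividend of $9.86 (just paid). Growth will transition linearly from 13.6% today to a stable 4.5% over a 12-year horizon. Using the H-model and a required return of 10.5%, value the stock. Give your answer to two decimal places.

H-model: P₀ = D₀[(1+g_L) + H(g_S−g_L)]/(r−g_L), with H = 12/2 = 6.
P₀ = 9.86 × [(1+0.045) + 6×(0.136−0.045)] / (0.105−0.045)
   = 9.86 × 1.5910 / 0.06 = 261.4543

$261.45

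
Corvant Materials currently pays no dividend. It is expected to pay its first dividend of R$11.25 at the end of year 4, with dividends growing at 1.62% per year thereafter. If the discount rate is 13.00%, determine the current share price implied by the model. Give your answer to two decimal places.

R$68.51

Deferred-dividend DDM. At t=3 the remaining stream is a growing perpetuity with first payment D_4 = 11.25.
V_3 = D_4/(r−g) = 11.25/(0.13−0.0162) = 98.8576
P₀ = V_3/(1+r)^3 = 98.8576/(1+0.13)^3 = 68.5133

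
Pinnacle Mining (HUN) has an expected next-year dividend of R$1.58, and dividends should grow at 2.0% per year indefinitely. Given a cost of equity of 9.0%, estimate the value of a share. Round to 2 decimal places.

R$22.57

Gordon growth model: P₀ = D₁/(r − g), with D₁ = 1.58 given directly.
P₀ = 1.5800 / (0.09 − 0.02) = 1.5800 / 0.07 = 22.5714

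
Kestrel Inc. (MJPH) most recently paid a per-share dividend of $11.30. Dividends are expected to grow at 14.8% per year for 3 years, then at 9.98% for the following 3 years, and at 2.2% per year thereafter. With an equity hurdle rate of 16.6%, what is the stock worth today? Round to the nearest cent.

$125.91

Three-stage DDM. Project D₁…D_6; terminal Gordon value at t=6 with g = 0.022; discount at r = 0.166.
D_1 = 12.9724
D_2 = 14.8923
D_3 = 17.0964
D_4 = 18.8026
D_5 = 20.6791
D_6 = 22.7429
TV_6 = 23.2432/(0.166−0.022) = 161.4112
P₀ = Σ Dₜ/(1+r)ᵗ + TV_6/(1+r)^6 = 125.9121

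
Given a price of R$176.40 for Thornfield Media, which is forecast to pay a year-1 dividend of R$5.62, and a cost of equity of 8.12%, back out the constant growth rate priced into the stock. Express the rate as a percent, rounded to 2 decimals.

From P₀ = D₁/(r − g), the implied growth is g = r − D₁/P₀.
g = 0.0812 − 5.62/176.40 = 0.0812 − 0.03186 = 0.04934

4.93%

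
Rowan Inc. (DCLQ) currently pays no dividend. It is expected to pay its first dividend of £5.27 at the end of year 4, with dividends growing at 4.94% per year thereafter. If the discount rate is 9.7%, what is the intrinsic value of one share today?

£83.87

Deferred-dividend DDM. At t=3 the remaining stream is a growing perpetuity with first payment D_4 = 5.27.
V_3 = D_4/(r−g) = 5.27/(0.097−0.0494) = 110.7143
P₀ = V_3/(1+r)^3 = 110.7143/(1+0.097)^3 = 83.8656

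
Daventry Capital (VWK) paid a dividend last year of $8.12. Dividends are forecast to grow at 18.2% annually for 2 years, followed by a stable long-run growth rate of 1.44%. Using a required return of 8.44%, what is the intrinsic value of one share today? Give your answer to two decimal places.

$158.30

Two-stage DDM. Project D₁…D_2 at 0.182, terminal growth 0.0144, discount at r = 0.0844.
D_1 = 9.5978
D_2 = 11.3446
Terminal value at t=2: TV = D_3/(r−g) = 11.5080/(0.0844−0.0144) = 164.4001
P₀ = 9.5978/(1+0.0844)^1 + 11.3446/(1+0.0844)^2 + 164.4001/(1+0.0844)^2 = 158.3034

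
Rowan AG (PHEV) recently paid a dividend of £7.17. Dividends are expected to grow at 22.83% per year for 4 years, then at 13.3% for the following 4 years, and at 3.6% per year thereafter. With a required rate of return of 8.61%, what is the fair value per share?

Three-stage DDM. Project D₁…D_8; terminal Gordon value at t=8 with g = 0.036; discount at r = 0.0861.
D_1 = 8.8069
D_2 = 10.8175
D_3 = 13.2872
D_4 = 16.3206
D_5 = 18.4913
D_6 = 20.9506
D_7 = 23.7370
D_8 = 26.8941
TV_8 = 27.8623/(0.0861−0.036) = 556.1330
P₀ = Σ Dₜ/(1+r)ᵗ + TV_8/(1+r)^8 = 378.8066

£378.81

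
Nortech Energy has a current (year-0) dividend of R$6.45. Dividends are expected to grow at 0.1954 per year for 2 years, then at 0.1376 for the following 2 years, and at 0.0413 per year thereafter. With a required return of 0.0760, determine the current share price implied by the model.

R$299.47

Three-stage DDM. Project D₁…D_4; terminal Gordon value at t=4 with g = 0.0413; discount at r = 0.076.
D_1 = 7.7103
D_2 = 9.2169
D_3 = 10.4852
D_4 = 11.9279
TV_4 = 12.4206/(0.076−0.0413) = 357.9413
P₀ = Σ Dₜ/(1+r)ᵗ + TV_4/(1+r)^4 = 299.4734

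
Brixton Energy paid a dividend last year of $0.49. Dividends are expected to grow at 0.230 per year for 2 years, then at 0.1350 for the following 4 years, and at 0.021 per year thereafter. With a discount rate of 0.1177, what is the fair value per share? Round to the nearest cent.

$10.26

Three-stage DDM. Project D₁…D_6; terminal Gordon value at t=6 with g = 0.021; discount at r = 0.1177.
D_1 = 0.6027
D_2 = 0.7413
D_3 = 0.8414
D_4 = 0.9550
D_5 = 1.0839
D_6 = 1.2302
TV_6 = 1.2561/(0.1177−0.021) = 12.9894
P₀ = Σ Dₜ/(1+r)ᵗ + TV_6/(1+r)^6 = 10.2621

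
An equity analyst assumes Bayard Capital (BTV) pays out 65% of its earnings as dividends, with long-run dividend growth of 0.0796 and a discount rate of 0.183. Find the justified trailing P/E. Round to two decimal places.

Justified trailing P/E = b(1+g)/(r−g) = 0.65×(1+0.0796)/(0.183−0.0796) = 6.7867

6.79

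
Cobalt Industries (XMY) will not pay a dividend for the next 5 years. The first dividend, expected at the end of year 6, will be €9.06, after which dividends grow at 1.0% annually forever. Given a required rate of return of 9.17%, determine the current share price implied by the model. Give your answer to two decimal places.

Deferred-dividend DDM. At t=5 the remaining stream is a growing perpetuity with first payment D_6 = 9.06.
V_5 = D_6/(r−g) = 9.06/(0.0917−0.01) = 110.8935
P₀ = V_5/(1+r)^5 = 110.8935/(1+0.0917)^5 = 71.5138

€71.51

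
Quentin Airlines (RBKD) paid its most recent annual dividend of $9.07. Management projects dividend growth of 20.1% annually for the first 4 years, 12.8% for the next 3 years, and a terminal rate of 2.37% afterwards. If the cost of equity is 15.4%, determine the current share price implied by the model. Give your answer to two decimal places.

Three-stage DDM. Project D₁…D_7; terminal Gordon value at t=7 with g = 0.0237; discount at r = 0.154.
D_1 = 10.8931
D_2 = 13.0826
D_3 = 15.7122
D_4 = 18.8703
D_5 = 21.2857
D_6 = 24.0103
D_7 = 27.0836
TV_7 = 27.7255/(0.154−0.0237) = 212.7820
P₀ = Σ Dₜ/(1+r)ᵗ + TV_7/(1+r)^7 = 148.7035

$148.70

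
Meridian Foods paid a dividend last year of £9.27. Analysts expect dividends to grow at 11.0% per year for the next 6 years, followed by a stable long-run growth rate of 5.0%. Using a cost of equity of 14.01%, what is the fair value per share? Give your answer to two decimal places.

Two-stage DDM. Project D₁…D_6 at 0.11, terminal growth 0.05, discount at r = 0.1401.
D_1 = 10.2897
D_2 = 11.4216
D_3 = 12.6779
D_4 = 14.0725
D_5 = 15.6205
D_6 = 17.3387
Terminal value at t=6: TV = D_7/(r−g) = 18.2057/(0.1401−0.05) = 202.0608
P₀ = 10.2897/(1+0.1401)^1 + 11.4216/(1+0.1401)^2 + 12.6779/(1+0.1401)^3 + 14.0725/(1+0.1401)^4 + 15.6205/(1+0.1401)^5 + 17.3387/(1+0.1401)^6 + 202.0608/(1+0.1401)^6 = 142.7085

£142.71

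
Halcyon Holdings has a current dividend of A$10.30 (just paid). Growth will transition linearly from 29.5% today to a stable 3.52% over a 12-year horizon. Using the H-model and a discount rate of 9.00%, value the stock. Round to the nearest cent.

H-model: P₀ = D₀[(1+g_L) + H(g_S−g_L)]/(r−g_L), with H = 12/2 = 6.
P₀ = 10.30 × [(1+0.0352) + 6×(0.295−0.0352)] / (0.09−0.0352)
   = 10.30 × 2.5940 / 0.0548 = 487.5584

A$487.56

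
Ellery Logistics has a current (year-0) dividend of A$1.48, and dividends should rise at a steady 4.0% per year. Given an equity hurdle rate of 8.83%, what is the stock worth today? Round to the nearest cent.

A$31.87

Gordon growth model: P₀ = D₁/(r − g). D₁ = 1.48 × (1 + 0.04) = 1.5392.
P₀ = 1.5392 / (0.0883 − 0.04) = 1.5392 / 0.0483 = 31.8675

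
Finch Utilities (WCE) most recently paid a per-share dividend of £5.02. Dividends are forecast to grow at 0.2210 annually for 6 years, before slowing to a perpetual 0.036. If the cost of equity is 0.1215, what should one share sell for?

£142.28

Two-stage DDM. Project D₁…D_6 at 0.221, terminal growth 0.036, discount at r = 0.1215.
D_1 = 6.1294
D_2 = 7.4840
D_3 = 9.1380
D_4 = 11.1575
D_5 = 13.6233
D_6 = 16.6340
Terminal value at t=6: TV = D_7/(r−g) = 17.2329/(0.1215−0.036) = 201.5540
P₀ = 6.1294/(1+0.1215)^1 + 7.4840/(1+0.1215)^2 + 9.1380/(1+0.1215)^3 + 11.1575/(1+0.1215)^4 + 13.6233/(1+0.1215)^5 + 16.6340/(1+0.1215)^6 + 201.5540/(1+0.1215)^6 = 142.2821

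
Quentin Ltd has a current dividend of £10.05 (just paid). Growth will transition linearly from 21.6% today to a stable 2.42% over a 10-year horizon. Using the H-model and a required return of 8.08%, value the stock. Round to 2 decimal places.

H-model: P₀ = D₀[(1+g_L) + H(g_S−g_L)]/(r−g_L), with H = 10/2 = 5.
P₀ = 10.05 × [(1+0.0242) + 5×(0.216−0.0242)] / (0.0808−0.0242)
   = 10.05 × 1.9832 / 0.0566 = 352.1406

£352.14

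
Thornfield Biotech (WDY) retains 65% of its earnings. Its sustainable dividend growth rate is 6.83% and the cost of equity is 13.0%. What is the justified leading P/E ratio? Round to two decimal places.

Payout ratio b = 1 − 0.65 = 0.35.
Justified leading P/E = b/(r−g) = 0.35/(0.13−0.0683) = 5.6726

5.67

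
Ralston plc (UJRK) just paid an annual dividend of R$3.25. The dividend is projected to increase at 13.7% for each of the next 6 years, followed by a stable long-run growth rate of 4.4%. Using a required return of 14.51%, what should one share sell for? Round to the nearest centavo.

Two-stage DDM. Project D₁…D_6 at 0.137, terminal growth 0.044, discount at r = 0.1451.
D_1 = 3.6953
D_2 = 4.2015
D_3 = 4.7771
D_4 = 5.4316
D_5 = 6.1757
D_6 = 7.0218
Terminal value at t=6: TV = D_7/(r−g) = 7.3307/(0.1451−0.044) = 72.5096
P₀ = 3.6953/(1+0.1451)^1 + 4.2015/(1+0.1451)^2 + 4.7771/(1+0.1451)^3 + 5.4316/(1+0.1451)^4 + 6.1757/(1+0.1451)^5 + 7.0218/(1+0.1451)^6 + 72.5096/(1+0.1451)^6 = 51.1843

R$51.18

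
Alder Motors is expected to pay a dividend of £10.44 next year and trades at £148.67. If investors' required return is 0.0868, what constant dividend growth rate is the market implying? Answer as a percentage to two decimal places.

1.66%

From P₀ = D₁/(r − g), the implied growth is g = r − D₁/P₀.
g = 0.0868 − 10.44/148.67 = 0.0868 − 0.07022 = 0.01658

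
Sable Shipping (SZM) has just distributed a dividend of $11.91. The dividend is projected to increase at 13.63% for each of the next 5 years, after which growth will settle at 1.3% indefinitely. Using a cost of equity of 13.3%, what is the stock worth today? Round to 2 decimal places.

$162.09

Two-stage DDM. Project D₁…D_5 at 0.1363, terminal growth 0.013, discount at r = 0.133.
D_1 = 13.5333
D_2 = 15.3779
D_3 = 17.4739
D_4 = 19.8556
D_5 = 22.5620
Terminal value at t=5: TV = D_6/(r−g) = 22.8553/(0.133−0.013) = 190.4605
P₀ = 13.5333/(1+0.133)^1 + 15.3779/(1+0.133)^2 + 17.4739/(1+0.133)^3 + 19.8556/(1+0.133)^4 + 22.5620/(1+0.133)^5 + 190.4605/(1+0.133)^5 = 162.0853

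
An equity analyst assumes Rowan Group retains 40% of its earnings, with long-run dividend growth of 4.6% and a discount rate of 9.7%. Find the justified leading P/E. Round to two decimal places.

11.76

Payout ratio b = 1 − 0.40 = 0.60.
Justified leading P/E = b/(r−g) = 0.60/(0.097−0.046) = 11.7647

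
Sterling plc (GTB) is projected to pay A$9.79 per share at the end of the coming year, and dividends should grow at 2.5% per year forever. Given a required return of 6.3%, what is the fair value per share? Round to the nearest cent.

A$257.63

Gordon growth model: P₀ = D₁/(r − g), with D₁ = 9.79 given directly.
P₀ = 9.7900 / (0.063 − 0.025) = 9.7900 / 0.038 = 257.6316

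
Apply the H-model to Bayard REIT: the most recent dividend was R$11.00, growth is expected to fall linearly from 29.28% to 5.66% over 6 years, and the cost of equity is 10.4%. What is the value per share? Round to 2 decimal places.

H-model: P₀ = D₀[(1+g_L) + H(g_S−g_L)]/(r−g_L), with H = 6/2 = 3.
P₀ = 11.00 × [(1+0.0566) + 3×(0.2928−0.0566)] / (0.104−0.0566)
   = 11.00 × 1.7652 / 0.0474 = 409.6456

R$409.65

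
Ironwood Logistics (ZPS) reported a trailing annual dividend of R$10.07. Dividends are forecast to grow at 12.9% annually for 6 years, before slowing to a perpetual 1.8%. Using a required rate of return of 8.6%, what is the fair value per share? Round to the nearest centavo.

Two-stage DDM. Project D₁…D_6 at 0.129, terminal growth 0.018, discount at r = 0.086.
D_1 = 11.3690
D_2 = 12.8356
D_3 = 14.4914
D_4 = 16.3608
D_5 = 18.4714
D_6 = 20.8542
Terminal value at t=6: TV = D_7/(r−g) = 21.2296/(0.086−0.018) = 312.1993
P₀ = 11.3690/(1+0.086)^1 + 12.8356/(1+0.086)^2 + 14.4914/(1+0.086)^3 + 16.3608/(1+0.086)^4 + 18.4714/(1+0.086)^5 + 20.8542/(1+0.086)^6 + 312.1993/(1+0.086)^6 = 259.6743

R$259.67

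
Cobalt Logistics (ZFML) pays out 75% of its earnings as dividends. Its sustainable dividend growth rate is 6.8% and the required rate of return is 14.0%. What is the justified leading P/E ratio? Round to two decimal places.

10.42

Justified leading P/E = b/(r−g) = 0.75/(0.14−0.068) = 10.4167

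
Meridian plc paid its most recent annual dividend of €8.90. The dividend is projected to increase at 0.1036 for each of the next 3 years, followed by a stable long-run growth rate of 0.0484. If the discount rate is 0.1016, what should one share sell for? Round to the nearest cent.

Two-stage DDM. Project D₁…D_3 at 0.1036, terminal growth 0.0484, discount at r = 0.1016.
D_1 = 9.8220
D_2 = 10.8396
D_3 = 11.9626
Terminal value at t=3: TV = D_4/(r−g) = 12.5416/(0.1016−0.0484) = 235.7439
P₀ = 9.8220/(1+0.1016)^1 + 10.8396/(1+0.1016)^2 + 11.9626/(1+0.1016)^3 + 235.7439/(1+0.1016)^3 = 203.1443

€203.14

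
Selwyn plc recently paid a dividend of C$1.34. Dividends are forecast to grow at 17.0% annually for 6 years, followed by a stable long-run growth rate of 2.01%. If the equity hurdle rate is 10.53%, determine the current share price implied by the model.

Two-stage DDM. Project D₁…D_6 at 0.17, terminal growth 0.0201, discount at r = 0.1053.
D_1 = 1.5678
D_2 = 1.8343
D_3 = 2.1462
D_4 = 2.5110
D_5 = 2.9379
D_6 = 3.4373
Terminal value at t=6: TV = D_7/(r−g) = 3.5064/(0.1053−0.0201) = 41.1550
P₀ = 1.5678/(1+0.1053)^1 + 1.8343/(1+0.1053)^2 + 2.1462/(1+0.1053)^3 + 2.5110/(1+0.1053)^4 + 2.9379/(1+0.1053)^5 + 3.4373/(1+0.1053)^6 + 41.1550/(1+0.1053)^6 = 32.4282

C$32.43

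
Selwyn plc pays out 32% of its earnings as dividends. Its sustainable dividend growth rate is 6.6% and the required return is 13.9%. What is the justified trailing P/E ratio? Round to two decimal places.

Justified trailing P/E = b(1+g)/(r−g) = 0.32×(1+0.066)/(0.139−0.066) = 4.6729

4.67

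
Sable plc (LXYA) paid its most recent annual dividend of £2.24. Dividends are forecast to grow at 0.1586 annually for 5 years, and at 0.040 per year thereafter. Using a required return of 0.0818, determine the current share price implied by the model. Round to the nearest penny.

Two-stage DDM. Project D₁…D_5 at 0.1586, terminal growth 0.04, discount at r = 0.0818.
D_1 = 2.5953
D_2 = 3.0069
D_3 = 3.4838
D_4 = 4.0363
D_5 = 4.6764
Terminal value at t=5: TV = D_6/(r−g) = 4.8635/(0.0818−0.04) = 116.3517
P₀ = 2.5953/(1+0.0818)^1 + 3.0069/(1+0.0818)^2 + 3.4838/(1+0.0818)^3 + 4.0363/(1+0.0818)^4 + 4.6764/(1+0.0818)^5 + 116.3517/(1+0.0818)^5 = 92.3539

£92.35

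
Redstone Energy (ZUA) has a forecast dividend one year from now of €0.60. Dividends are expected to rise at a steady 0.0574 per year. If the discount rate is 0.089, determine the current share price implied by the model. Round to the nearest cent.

€18.99

Gordon growth model: P₀ = D₁/(r − g), with D₁ = 0.60 given directly.
P₀ = 0.6000 / (0.089 − 0.0574) = 0.6000 / 0.0316 = 18.9873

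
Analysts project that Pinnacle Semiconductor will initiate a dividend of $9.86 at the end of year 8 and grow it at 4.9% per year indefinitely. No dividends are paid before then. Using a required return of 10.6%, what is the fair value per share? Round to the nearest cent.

Deferred-dividend DDM. At t=7 the remaining stream is a growing perpetuity with first payment D_8 = 9.86.
V_7 = D_8/(r−g) = 9.86/(0.106−0.049) = 172.9825
P₀ = V_7/(1+r)^7 = 172.9825/(1+0.106)^7 = 85.4508

$85.45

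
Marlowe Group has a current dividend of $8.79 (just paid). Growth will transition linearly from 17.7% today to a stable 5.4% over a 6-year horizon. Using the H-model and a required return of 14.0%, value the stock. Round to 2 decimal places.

$145.44

H-model: P₀ = D₀[(1+g_L) + H(g_S−g_L)]/(r−g_L), with H = 6/2 = 3.
P₀ = 8.79 × [(1+0.054) + 3×(0.177−0.054)] / (0.14−0.054)
   = 8.79 × 1.4230 / 0.086 = 145.4438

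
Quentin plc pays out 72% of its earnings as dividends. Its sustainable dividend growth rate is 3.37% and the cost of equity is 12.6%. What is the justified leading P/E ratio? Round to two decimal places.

Justified leading P/E = b/(r−g) = 0.72/(0.126−0.0337) = 7.8007

7.80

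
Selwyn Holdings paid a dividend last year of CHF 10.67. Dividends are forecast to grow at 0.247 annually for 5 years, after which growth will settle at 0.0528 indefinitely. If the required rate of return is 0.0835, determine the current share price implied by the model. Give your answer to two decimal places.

CHF 821.80

Two-stage DDM. Project D₁…D_5 at 0.247, terminal growth 0.0528, discount at r = 0.0835.
D_1 = 13.3055
D_2 = 16.5919
D_3 = 20.6902
D_4 = 25.8006
D_5 = 32.1734
Terminal value at t=5: TV = D_6/(r−g) = 33.8721/(0.0835−0.0528) = 1103.3269
P₀ = 13.3055/(1+0.0835)^1 + 16.5919/(1+0.0835)^2 + 20.6902/(1+0.0835)^3 + 25.8006/(1+0.0835)^4 + 32.1734/(1+0.0835)^5 + 1103.3269/(1+0.0835)^5 = 821.8005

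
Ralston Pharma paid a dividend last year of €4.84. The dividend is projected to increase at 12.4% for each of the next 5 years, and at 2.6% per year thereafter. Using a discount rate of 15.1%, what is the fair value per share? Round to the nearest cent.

€57.83

Two-stage DDM. Project D₁…D_5 at 0.124, terminal growth 0.026, discount at r = 0.151.
D_1 = 5.4402
D_2 = 6.1147
D_3 = 6.8730
D_4 = 7.7252
D_5 = 8.6831
Terminal value at t=5: TV = D_6/(r−g) = 8.9089/(0.151−0.026) = 71.2712
P₀ = 5.4402/(1+0.151)^1 + 6.1147/(1+0.151)^2 + 6.8730/(1+0.151)^3 + 7.7252/(1+0.151)^4 + 8.6831/(1+0.151)^5 + 71.2712/(1+0.151)^5 = 57.8300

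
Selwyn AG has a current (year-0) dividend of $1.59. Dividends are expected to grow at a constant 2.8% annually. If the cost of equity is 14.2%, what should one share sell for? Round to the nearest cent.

Gordon growth model: P₀ = D₁/(r − g). D₁ = 1.59 × (1 + 0.028) = 1.6345.
P₀ = 1.6345 / (0.142 − 0.028) = 1.6345 / 0.114 = 14.3379

$14.34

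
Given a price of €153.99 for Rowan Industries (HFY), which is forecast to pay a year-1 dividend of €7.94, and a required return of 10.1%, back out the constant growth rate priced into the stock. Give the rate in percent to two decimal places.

From P₀ = D₁/(r − g), the implied growth is g = r − D₁/P₀.
g = 0.101 − 7.94/153.99 = 0.101 − 0.05156 = 0.04944

4.94%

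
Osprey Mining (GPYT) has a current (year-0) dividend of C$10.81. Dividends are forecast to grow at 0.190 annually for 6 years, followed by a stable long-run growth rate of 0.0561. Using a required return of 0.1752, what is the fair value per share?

Two-stage DDM. Project D₁…D_6 at 0.19, terminal growth 0.0561, discount at r = 0.1752.
D_1 = 12.8639
D_2 = 15.3080
D_3 = 18.2166
D_4 = 21.6777
D_5 = 25.7965
D_6 = 30.6978
Terminal value at t=6: TV = D_7/(r−g) = 32.4200/(0.1752−0.0561) = 272.2079
P₀ = 12.8639/(1+0.1752)^1 + 15.3080/(1+0.1752)^2 + 18.2166/(1+0.1752)^3 + 21.6777/(1+0.1752)^4 + 25.7965/(1+0.1752)^5 + 30.6978/(1+0.1752)^6 + 272.2079/(1+0.1752)^6 = 171.1105

C$171.11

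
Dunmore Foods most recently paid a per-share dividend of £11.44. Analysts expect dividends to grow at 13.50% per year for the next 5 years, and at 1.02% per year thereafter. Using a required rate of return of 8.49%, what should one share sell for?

£259.51

Two-stage DDM. Project D₁…D_5 at 0.135, terminal growth 0.0102, discount at r = 0.0849.
D_1 = 12.9844
D_2 = 14.7373
D_3 = 16.7268
D_4 = 18.9850
D_5 = 21.5479
Terminal value at t=5: TV = D_6/(r−g) = 21.7677/(0.0849−0.0102) = 291.4017
P₀ = 12.9844/(1+0.0849)^1 + 14.7373/(1+0.0849)^2 + 16.7268/(1+0.0849)^3 + 18.9850/(1+0.0849)^4 + 21.5479/(1+0.0849)^5 + 291.4017/(1+0.0849)^5 = 259.5142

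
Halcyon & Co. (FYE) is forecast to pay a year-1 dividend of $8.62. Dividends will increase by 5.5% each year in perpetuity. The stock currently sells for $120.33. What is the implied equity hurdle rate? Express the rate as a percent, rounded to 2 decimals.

Rearranging the constant-growth DDM: r = D₁/P₀ + g.
r = 8.6200 / 120.33 + 0.055 = 0.07164 + 0.055 = 0.12664

12.66%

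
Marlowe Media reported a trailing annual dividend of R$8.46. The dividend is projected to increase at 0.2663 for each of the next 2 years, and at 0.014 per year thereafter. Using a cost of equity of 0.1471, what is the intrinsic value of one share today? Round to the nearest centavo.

R$98.19

Two-stage DDM. Project D₁…D_2 at 0.2663, terminal growth 0.014, discount at r = 0.1471.
D_1 = 10.7129
D_2 = 13.5657
Terminal value at t=2: TV = D_3/(r−g) = 13.7557/(0.1471−0.014) = 103.3483
P₀ = 10.7129/(1+0.1471)^1 + 13.5657/(1+0.1471)^2 + 103.3483/(1+0.1471)^2 = 98.1905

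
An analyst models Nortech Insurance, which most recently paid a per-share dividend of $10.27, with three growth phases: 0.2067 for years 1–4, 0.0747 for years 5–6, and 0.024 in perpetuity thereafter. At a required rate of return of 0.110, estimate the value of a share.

$238.28

Three-stage DDM. Project D₁…D_6; terminal Gordon value at t=6 with g = 0.024; discount at r = 0.11.
D_1 = 12.3928
D_2 = 14.9544
D_3 = 18.0455
D_4 = 21.7755
D_5 = 23.4021
D_6 = 25.1502
TV_6 = 25.7538/(0.11−0.024) = 299.4634
P₀ = Σ Dₜ/(1+r)ᵗ + TV_6/(1+r)^6 = 238.2806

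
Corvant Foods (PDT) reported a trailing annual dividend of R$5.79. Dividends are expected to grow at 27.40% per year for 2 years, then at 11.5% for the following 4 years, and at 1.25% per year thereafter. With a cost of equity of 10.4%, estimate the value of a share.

R$134.78

Three-stage DDM. Project D₁…D_6; terminal Gordon value at t=6 with g = 0.0125; discount at r = 0.104.
D_1 = 7.3765
D_2 = 9.3976
D_3 = 10.4783
D_4 = 11.6833
D_5 = 13.0269
D_6 = 14.5250
TV_6 = 14.7066/(0.104−0.0125) = 160.7277
P₀ = Σ Dₜ/(1+r)ᵗ + TV_6/(1+r)^6 = 134.7818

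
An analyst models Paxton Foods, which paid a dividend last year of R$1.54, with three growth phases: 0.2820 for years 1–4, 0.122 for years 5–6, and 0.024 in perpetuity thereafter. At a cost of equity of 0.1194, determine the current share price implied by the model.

R$42.63

Three-stage DDM. Project D₁…D_6; terminal Gordon value at t=6 with g = 0.024; discount at r = 0.1194.
D_1 = 1.9743
D_2 = 2.5310
D_3 = 3.2448
D_4 = 4.1598
D_5 = 4.6673
D_6 = 5.2367
TV_6 = 5.3624/(0.1194−0.024) = 56.2096
P₀ = Σ Dₜ/(1+r)ᵗ + TV_6/(1+r)^6 = 42.6325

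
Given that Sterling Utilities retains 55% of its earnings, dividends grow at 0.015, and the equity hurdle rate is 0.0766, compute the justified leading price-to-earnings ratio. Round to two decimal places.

7.31

Payout ratio b = 1 − 0.55 = 0.45.
Justified leading P/E = b/(r−g) = 0.45/(0.0766−0.015) = 7.3052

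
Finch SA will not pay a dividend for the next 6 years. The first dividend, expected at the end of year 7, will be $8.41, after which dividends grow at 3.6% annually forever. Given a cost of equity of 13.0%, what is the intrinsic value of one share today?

$42.97

Deferred-dividend DDM. At t=6 the remaining stream is a growing perpetuity with first payment D_7 = 8.41.
V_6 = D_7/(r−g) = 8.41/(0.13−0.036) = 89.4681
P₀ = V_6/(1+r)^6 = 89.4681/(1+0.13)^6 = 42.9732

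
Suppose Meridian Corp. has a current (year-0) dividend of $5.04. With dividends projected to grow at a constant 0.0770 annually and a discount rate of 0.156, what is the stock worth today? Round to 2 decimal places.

$68.71

Gordon growth model: P₀ = D₁/(r − g). D₁ = 5.04 × (1 + 0.077) = 5.4281.
P₀ = 5.4281 / (0.156 − 0.077) = 5.4281 / 0.079 = 68.7099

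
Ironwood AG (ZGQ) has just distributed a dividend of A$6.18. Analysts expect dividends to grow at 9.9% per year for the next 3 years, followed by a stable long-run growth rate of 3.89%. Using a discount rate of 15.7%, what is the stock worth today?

Two-stage DDM. Project D₁…D_3 at 0.099, terminal growth 0.0389, discount at r = 0.157.
D_1 = 6.7918
D_2 = 7.4642
D_3 = 8.2032
Terminal value at t=3: TV = D_4/(r−g) = 8.5223/(0.157−0.0389) = 72.1615
P₀ = 6.7918/(1+0.157)^1 + 7.4642/(1+0.157)^2 + 8.2032/(1+0.157)^3 + 72.1615/(1+0.157)^3 = 63.3339

A$63.33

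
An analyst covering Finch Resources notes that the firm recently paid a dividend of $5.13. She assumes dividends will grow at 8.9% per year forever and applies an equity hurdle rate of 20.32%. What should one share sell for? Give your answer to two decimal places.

$48.92

Gordon growth model: P₀ = D₁/(r − g). D₁ = 5.13 × (1 + 0.089) = 5.5866.
P₀ = 5.5866 / (0.2032 − 0.089) = 5.5866 / 0.1142 = 48.9192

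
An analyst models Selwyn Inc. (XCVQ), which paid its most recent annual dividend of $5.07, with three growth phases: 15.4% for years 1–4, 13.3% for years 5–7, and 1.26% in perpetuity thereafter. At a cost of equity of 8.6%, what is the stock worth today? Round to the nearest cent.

$146.04

Three-stage DDM. Project D₁…D_7; terminal Gordon value at t=7 with g = 0.0126; discount at r = 0.086.
D_1 = 5.8508
D_2 = 6.7518
D_3 = 7.7916
D_4 = 8.9915
D_5 = 10.1873
D_6 = 11.5423
D_7 = 13.0774
TV_7 = 13.2422/(0.086−0.0126) = 180.4109
P₀ = Σ Dₜ/(1+r)ᵗ + TV_7/(1+r)^7 = 146.0434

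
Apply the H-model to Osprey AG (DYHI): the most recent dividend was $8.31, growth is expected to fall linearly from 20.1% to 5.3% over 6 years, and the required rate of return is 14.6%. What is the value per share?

$133.76

H-model: P₀ = D₀[(1+g_L) + H(g_S−g_L)]/(r−g_L), with H = 6/2 = 3.
P₀ = 8.31 × [(1+0.053) + 3×(0.201−0.053)] / (0.146−0.053)
   = 8.31 × 1.4970 / 0.093 = 133.7642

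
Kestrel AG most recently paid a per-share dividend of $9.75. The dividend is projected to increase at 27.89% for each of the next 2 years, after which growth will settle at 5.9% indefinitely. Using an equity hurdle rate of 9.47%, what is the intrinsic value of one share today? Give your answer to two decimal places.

$419.44

Two-stage DDM. Project D₁…D_2 at 0.2789, terminal growth 0.059, discount at r = 0.0947.
D_1 = 12.4693
D_2 = 15.9470
Terminal value at t=2: TV = D_3/(r−g) = 16.8878/(0.0947−0.059) = 473.0484
P₀ = 12.4693/(1+0.0947)^1 + 15.9470/(1+0.0947)^2 + 473.0484/(1+0.0947)^2 = 419.4416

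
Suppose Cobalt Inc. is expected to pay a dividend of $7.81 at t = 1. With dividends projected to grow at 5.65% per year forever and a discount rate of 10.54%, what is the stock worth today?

Gordon growth model: P₀ = D₁/(r − g), with D₁ = 7.81 given directly.
P₀ = 7.8100 / (0.1054 − 0.0565) = 7.8100 / 0.0489 = 159.7137

$159.71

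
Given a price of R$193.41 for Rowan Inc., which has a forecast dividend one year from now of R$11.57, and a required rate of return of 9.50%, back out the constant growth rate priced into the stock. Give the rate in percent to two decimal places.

From P₀ = D₁/(r − g), the implied growth is g = r − D₁/P₀.
g = 0.095 − 11.57/193.41 = 0.095 − 0.05982 = 0.03518

3.52%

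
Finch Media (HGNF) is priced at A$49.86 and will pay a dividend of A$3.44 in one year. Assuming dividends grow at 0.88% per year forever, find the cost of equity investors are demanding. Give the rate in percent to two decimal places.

Rearranging the constant-growth DDM: r = D₁/P₀ + g.
r = 3.4400 / 49.86 + 0.0088 = 0.06899 + 0.0088 = 0.07779

7.78%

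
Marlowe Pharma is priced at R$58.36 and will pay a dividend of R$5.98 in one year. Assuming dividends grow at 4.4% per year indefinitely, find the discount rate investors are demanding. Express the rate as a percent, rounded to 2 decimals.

14.65%

Rearranging the constant-growth DDM: r = D₁/P₀ + g.
r = 5.9800 / 58.36 + 0.044 = 0.10247 + 0.044 = 0.14647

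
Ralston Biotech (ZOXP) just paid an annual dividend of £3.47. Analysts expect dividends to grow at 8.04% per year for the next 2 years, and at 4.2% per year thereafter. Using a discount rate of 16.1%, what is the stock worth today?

£32.55

Two-stage DDM. Project D₁…D_2 at 0.0804, terminal growth 0.042, discount at r = 0.161.
D_1 = 3.7490
D_2 = 4.0504
Terminal value at t=2: TV = D_3/(r−g) = 4.2205/(0.161−0.042) = 35.4666
P₀ = 3.7490/(1+0.161)^1 + 4.0504/(1+0.161)^2 + 35.4666/(1+0.161)^2 = 32.5461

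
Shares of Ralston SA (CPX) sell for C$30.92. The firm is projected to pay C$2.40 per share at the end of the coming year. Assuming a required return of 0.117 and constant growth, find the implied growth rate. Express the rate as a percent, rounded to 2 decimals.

From P₀ = D₁/(r − g), the implied growth is g = r − D₁/P₀.
g = 0.117 − 2.40/30.92 = 0.117 − 0.07762 = 0.03938

3.94%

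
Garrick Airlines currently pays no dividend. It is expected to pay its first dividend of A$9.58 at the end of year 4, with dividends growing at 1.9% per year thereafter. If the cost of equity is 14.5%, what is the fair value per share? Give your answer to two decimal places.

A$50.65

Deferred-dividend DDM. At t=3 the remaining stream is a growing perpetuity with first payment D_4 = 9.58.
V_3 = D_4/(r−g) = 9.58/(0.145−0.019) = 76.0317
P₀ = V_3/(1+r)^3 = 76.0317/(1+0.145)^3 = 50.6499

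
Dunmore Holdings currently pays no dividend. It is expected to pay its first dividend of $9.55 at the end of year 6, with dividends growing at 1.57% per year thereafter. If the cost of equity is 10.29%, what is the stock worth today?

Deferred-dividend DDM. At t=5 the remaining stream is a growing perpetuity with first payment D_6 = 9.55.
V_5 = D_6/(r−g) = 9.55/(0.1029−0.0157) = 109.5183
P₀ = V_5/(1+r)^5 = 109.5183/(1+0.1029)^5 = 67.1129

$67.11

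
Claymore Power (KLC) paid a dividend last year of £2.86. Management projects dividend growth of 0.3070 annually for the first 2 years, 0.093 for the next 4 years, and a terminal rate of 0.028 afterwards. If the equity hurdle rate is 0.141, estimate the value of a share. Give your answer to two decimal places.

Three-stage DDM. Project D₁…D_6; terminal Gordon value at t=6 with g = 0.028; discount at r = 0.141.
D_1 = 3.7380
D_2 = 4.8856
D_3 = 5.3400
D_4 = 5.8366
D_5 = 6.3794
D_6 = 6.9726
TV_6 = 7.1679/(0.141−0.028) = 63.4326
P₀ = Σ Dₜ/(1+r)ᵗ + TV_6/(1+r)^6 = 49.2734

£49.27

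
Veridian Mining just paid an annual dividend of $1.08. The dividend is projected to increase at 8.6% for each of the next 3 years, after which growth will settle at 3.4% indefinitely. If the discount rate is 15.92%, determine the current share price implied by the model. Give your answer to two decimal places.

Two-stage DDM. Project D₁…D_3 at 0.086, terminal growth 0.034, discount at r = 0.1592.
D_1 = 1.1729
D_2 = 1.2737
D_3 = 1.3833
Terminal value at t=3: TV = D_4/(r−g) = 1.4303/(0.1592−0.034) = 11.4243
P₀ = 1.1729/(1+0.1592)^1 + 1.2737/(1+0.1592)^2 + 1.3833/(1+0.1592)^3 + 11.4243/(1+0.1592)^3 = 10.1820

$10.18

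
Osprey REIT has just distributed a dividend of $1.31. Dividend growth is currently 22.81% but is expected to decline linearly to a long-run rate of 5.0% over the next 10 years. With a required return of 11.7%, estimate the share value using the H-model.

H-model: P₀ = D₀[(1+g_L) + H(g_S−g_L)]/(r−g_L), with H = 10/2 = 5.
P₀ = 1.31 × [(1+0.05) + 5×(0.2281−0.05)] / (0.117−0.05)
   = 1.31 × 1.9405 / 0.067 = 37.9411

$37.94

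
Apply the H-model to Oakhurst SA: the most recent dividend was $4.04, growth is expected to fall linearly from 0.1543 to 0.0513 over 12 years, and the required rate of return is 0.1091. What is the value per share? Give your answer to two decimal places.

H-model: P₀ = D₀[(1+g_L) + H(g_S−g_L)]/(r−g_L), with H = 12/2 = 6.
P₀ = 4.04 × [(1+0.0513) + 6×(0.1543−0.0513)] / (0.1091−0.0513)
   = 4.04 × 1.6693 / 0.0578 = 116.6777

$116.68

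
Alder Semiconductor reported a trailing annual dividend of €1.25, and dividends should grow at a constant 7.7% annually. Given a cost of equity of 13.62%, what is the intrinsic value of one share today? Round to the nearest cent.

Gordon growth model: P₀ = D₁/(r − g). D₁ = 1.25 × (1 + 0.077) = 1.3462.
P₀ = 1.3462 / (0.1362 − 0.077) = 1.3462 / 0.0592 = 22.7407

€22.74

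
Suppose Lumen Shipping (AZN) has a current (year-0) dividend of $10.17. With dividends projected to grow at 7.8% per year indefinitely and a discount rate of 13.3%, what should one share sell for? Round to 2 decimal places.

Gordon growth model: P₀ = D₁/(r − g). D₁ = 10.17 × (1 + 0.078) = 10.9633.
P₀ = 10.9633 / (0.133 − 0.078) = 10.9633 / 0.055 = 199.3320

$199.33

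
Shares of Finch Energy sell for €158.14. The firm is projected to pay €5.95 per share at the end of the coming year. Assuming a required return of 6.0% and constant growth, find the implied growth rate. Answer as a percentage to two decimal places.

From P₀ = D₁/(r − g), the implied growth is g = r − D₁/P₀.
g = 0.06 − 5.95/158.14 = 0.06 − 0.03762 = 0.02238

2.24%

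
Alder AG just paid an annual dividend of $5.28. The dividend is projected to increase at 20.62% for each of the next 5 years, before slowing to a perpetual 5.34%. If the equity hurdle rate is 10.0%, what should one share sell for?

Two-stage DDM. Project D₁…D_5 at 0.2062, terminal growth 0.0534, discount at r = 0.1.
D_1 = 6.3687
D_2 = 7.6820
D_3 = 9.2660
D_4 = 11.1766
D_5 = 13.4813
Terminal value at t=5: TV = D_6/(r−g) = 14.2012/(0.1−0.0534) = 304.7459
P₀ = 6.3687/(1+0.1)^1 + 7.6820/(1+0.1)^2 + 9.2660/(1+0.1)^3 + 11.1766/(1+0.1)^4 + 13.4813/(1+0.1)^5 + 304.7459/(1+0.1)^5 = 224.3280

$224.33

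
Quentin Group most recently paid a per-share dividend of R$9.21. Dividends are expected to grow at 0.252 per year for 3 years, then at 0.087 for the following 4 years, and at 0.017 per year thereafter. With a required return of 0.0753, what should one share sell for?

Three-stage DDM. Project D₁…D_7; terminal Gordon value at t=7 with g = 0.017; discount at r = 0.0753.
D_1 = 11.5309
D_2 = 14.4367
D_3 = 18.0748
D_4 = 19.6473
D_5 = 21.3566
D_6 = 23.2146
D_7 = 25.2343
TV_7 = 25.6633/(0.0753−0.017) = 440.1931
P₀ = Σ Dₜ/(1+r)ᵗ + TV_7/(1+r)^7 = 362.3054

R$362.31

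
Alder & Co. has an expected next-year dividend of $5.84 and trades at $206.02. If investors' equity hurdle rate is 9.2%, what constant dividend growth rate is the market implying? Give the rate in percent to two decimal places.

From P₀ = D₁/(r − g), the implied growth is g = r − D₁/P₀.
g = 0.092 − 5.84/206.02 = 0.092 − 0.02835 = 0.06365

6.37%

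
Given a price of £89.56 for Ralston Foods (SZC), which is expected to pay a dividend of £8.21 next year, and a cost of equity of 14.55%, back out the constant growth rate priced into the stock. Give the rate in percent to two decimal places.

5.38%

From P₀ = D₁/(r − g), the implied growth is g = r − D₁/P₀.
g = 0.1455 − 8.21/89.56 = 0.1455 − 0.09167 = 0.05383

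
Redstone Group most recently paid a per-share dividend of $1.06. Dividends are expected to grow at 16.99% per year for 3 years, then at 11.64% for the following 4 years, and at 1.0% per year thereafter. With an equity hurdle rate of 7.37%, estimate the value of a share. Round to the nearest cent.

$35.25

Three-stage DDM. Project D₁…D_7; terminal Gordon value at t=7 with g = 0.01; discount at r = 0.0737.
D_1 = 1.2401
D_2 = 1.4508
D_3 = 1.6973
D_4 = 1.8948
D_5 = 2.1154
D_6 = 2.3616
D_7 = 2.6365
TV_7 = 2.6629/(0.0737−0.01) = 41.8036
P₀ = Σ Dₜ/(1+r)ᵗ + TV_7/(1+r)^7 = 35.2485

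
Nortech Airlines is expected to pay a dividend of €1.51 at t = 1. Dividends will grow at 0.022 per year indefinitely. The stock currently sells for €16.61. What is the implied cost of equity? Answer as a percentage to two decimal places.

Rearranging the constant-growth DDM: r = D₁/P₀ + g.
r = 1.5100 / 16.61 + 0.022 = 0.09091 + 0.022 = 0.11291

11.29%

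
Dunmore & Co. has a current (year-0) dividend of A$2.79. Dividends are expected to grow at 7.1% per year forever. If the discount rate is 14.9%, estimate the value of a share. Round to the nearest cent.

A$38.31

Gordon growth model: P₀ = D₁/(r − g). D₁ = 2.79 × (1 + 0.071) = 2.9881.
P₀ = 2.9881 / (0.149 − 0.071) = 2.9881 / 0.078 = 38.3088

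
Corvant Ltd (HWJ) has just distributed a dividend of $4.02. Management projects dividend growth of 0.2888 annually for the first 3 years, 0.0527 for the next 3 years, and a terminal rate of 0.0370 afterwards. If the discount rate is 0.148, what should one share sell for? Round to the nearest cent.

$70.63

Three-stage DDM. Project D₁…D_6; terminal Gordon value at t=6 with g = 0.037; discount at r = 0.148.
D_1 = 5.1810
D_2 = 6.6772
D_3 = 8.6056
D_4 = 9.0591
D_5 = 9.5366
D_6 = 10.0391
TV_6 = 10.4106/(0.148−0.037) = 93.7891
P₀ = Σ Dₜ/(1+r)ᵗ + TV_6/(1+r)^6 = 70.6252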